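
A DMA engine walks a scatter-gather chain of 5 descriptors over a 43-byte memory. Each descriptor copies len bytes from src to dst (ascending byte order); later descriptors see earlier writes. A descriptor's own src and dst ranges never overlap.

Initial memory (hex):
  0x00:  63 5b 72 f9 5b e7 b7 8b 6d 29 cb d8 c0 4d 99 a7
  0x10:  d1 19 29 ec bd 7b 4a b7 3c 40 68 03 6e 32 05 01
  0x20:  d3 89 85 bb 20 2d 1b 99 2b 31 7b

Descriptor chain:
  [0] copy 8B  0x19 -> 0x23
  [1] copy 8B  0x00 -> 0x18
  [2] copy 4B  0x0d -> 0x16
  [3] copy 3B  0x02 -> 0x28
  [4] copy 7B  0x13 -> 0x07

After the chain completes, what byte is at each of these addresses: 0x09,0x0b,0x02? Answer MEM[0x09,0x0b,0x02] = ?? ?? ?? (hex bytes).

  after D0: wrote 8B at 0x23 = 4068036e320501d3
  after D1: wrote 8B at 0x18 = 635b72f95be7b78b
  after D2: wrote 4B at 0x16 = 4d99a7d1
  after D3: wrote 3B at 0x28 = 72f95b
  after D4: wrote 7B at 0x07 = ecbd7b4d99a7d1
query mem[0x09]=0x7b, mem[0x0b]=0x99, mem[0x02]=0x72

MEM[0x09,0x0b,0x02] = 7b 99 72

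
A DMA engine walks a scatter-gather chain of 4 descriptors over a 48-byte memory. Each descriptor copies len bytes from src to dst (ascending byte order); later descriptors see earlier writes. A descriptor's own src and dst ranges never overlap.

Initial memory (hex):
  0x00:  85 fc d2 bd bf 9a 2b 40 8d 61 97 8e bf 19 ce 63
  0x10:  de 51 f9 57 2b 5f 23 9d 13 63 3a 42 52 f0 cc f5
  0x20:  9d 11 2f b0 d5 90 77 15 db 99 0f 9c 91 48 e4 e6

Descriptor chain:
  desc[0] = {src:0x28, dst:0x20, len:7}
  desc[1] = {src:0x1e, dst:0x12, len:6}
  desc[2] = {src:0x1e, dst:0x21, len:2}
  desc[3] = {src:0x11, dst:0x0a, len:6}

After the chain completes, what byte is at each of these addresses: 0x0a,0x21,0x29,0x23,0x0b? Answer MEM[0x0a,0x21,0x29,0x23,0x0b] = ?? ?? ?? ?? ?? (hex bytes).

MEM[0x0a,0x21,0x29,0x23,0x0b] = 51 cc 99 9c cc

#0 dst[0x20+7] := {0xdb,0x99,0x0f,0x9c,0x91,0x48,0xe4}
#1 dst[0x12+6] := {0xcc,0xf5,0xdb,0x99,0x0f,0x9c}
#2 dst[0x21+2] := {0xcc,0xf5}
#3 dst[0x0a+6] := {0x51,0xcc,0xf5,0xdb,0x99,0x0f}
query mem[0x0a]=0x51, mem[0x21]=0xcc, mem[0x29]=0x99, mem[0x23]=0x9c, mem[0x0b]=0xcc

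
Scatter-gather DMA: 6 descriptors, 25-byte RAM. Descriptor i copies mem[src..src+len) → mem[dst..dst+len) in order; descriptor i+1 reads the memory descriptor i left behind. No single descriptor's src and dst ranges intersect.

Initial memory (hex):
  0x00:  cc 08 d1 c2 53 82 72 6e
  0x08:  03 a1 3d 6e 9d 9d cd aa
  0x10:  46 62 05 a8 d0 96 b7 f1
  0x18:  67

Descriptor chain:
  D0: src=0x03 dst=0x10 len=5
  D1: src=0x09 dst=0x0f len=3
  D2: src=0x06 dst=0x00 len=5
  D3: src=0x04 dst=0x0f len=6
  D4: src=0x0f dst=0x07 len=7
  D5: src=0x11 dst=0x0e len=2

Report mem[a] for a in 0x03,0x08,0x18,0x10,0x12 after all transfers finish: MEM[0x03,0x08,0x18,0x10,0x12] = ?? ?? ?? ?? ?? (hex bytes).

MEM[0x03,0x08,0x18,0x10,0x12] = a1 82 67 82 6e

  after D0: wrote 5B at 0x10 = c25382726e
  after D1: wrote 3B at 0x0f = a13d6e
  after D2: wrote 5B at 0x00 = 726e03a13d
  after D3: wrote 6B at 0x0f = 3d82726e03a1
  after D4: wrote 7B at 0x07 = 3d82726e03a196
  after D5: wrote 2B at 0x0e = 726e
query mem[0x03]=0xa1, mem[0x08]=0x82, mem[0x18]=0x67, mem[0x10]=0x82, mem[0x12]=0x6e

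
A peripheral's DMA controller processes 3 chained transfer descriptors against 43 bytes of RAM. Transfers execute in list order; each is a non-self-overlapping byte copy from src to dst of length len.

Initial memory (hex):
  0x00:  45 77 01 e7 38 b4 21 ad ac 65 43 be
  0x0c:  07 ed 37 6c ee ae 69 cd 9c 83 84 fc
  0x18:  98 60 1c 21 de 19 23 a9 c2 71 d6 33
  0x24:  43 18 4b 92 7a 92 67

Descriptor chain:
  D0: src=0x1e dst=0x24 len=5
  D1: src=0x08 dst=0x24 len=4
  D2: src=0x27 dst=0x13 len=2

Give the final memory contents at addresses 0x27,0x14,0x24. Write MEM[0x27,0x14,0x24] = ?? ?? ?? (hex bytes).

MEM[0x27,0x14,0x24] = be d6 ac

  after D0: wrote 5B at 0x24 = 23a9c271d6
  after D1: wrote 4B at 0x24 = ac6543be
  after D2: wrote 2B at 0x13 = bed6
query mem[0x27]=0xbe, mem[0x14]=0xd6, mem[0x24]=0xac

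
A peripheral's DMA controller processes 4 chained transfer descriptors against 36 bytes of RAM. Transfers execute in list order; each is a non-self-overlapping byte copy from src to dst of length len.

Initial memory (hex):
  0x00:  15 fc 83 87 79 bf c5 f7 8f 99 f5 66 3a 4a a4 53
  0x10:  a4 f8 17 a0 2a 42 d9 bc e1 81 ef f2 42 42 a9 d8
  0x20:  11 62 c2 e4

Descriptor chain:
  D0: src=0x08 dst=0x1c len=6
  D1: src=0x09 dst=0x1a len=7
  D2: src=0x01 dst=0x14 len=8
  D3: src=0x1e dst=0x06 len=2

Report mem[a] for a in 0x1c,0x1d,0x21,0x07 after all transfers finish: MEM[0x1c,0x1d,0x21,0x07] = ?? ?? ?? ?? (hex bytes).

#0 dst[0x1c+6] := {0x8f,0x99,0xf5,0x66,0x3a,0x4a}
#1 dst[0x1a+7] := {0x99,0xf5,0x66,0x3a,0x4a,0xa4,0x53}
#2 dst[0x14+8] := {0xfc,0x83,0x87,0x79,0xbf,0xc5,0xf7,0x8f}
#3 dst[0x06+2] := {0x4a,0xa4}
query mem[0x1c]=0x66, mem[0x1d]=0x3a, mem[0x21]=0x4a, mem[0x07]=0xa4

MEM[0x1c,0x1d,0x21,0x07] = 66 3a 4a a4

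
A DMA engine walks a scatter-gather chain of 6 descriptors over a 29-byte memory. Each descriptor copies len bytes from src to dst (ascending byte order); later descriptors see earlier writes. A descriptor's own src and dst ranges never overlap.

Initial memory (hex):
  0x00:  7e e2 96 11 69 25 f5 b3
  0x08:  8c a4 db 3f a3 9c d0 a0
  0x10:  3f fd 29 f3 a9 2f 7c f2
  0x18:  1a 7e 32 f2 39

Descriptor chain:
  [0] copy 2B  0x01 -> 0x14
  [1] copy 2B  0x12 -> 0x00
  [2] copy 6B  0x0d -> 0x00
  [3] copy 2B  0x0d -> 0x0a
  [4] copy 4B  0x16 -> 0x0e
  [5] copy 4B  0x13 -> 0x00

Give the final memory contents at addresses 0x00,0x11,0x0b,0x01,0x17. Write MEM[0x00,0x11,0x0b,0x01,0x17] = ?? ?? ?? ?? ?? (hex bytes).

MEM[0x00,0x11,0x0b,0x01,0x17] = f3 7e d0 e2 f2

[0] 0x01->0x14 len=2 : e2 96
[1] 0x12->0x00 len=2 : 29 f3
[2] 0x0d->0x00 len=6 : 9c d0 a0 3f fd 29
[3] 0x0d->0x0a len=2 : 9c d0
[4] 0x16->0x0e len=4 : 7c f2 1a 7e
[5] 0x13->0x00 len=4 : f3 e2 96 7c
query mem[0x00]=0xf3, mem[0x11]=0x7e, mem[0x0b]=0xd0, mem[0x01]=0xe2, mem[0x17]=0xf2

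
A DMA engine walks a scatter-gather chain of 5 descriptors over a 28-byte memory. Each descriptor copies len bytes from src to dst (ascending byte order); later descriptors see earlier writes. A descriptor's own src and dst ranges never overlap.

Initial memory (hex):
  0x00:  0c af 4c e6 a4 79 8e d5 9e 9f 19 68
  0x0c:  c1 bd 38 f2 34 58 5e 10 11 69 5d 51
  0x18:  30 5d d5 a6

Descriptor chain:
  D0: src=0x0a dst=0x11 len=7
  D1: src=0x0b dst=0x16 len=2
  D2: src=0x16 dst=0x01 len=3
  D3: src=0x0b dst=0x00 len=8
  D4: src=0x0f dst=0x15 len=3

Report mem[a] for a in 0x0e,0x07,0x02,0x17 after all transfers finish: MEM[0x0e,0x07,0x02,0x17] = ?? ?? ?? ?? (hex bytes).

D0: mem[0x11..0x17] <- [19 68 c1 bd 38 f2 34]
D1: mem[0x16..0x17] <- [68 c1]
D2: mem[0x01..0x03] <- [68 c1 30]
D3: mem[0x00..0x07] <- [68 c1 bd 38 f2 34 19 68]
D4: mem[0x15..0x17] <- [f2 34 19]
query mem[0x0e]=0x38, mem[0x07]=0x68, mem[0x02]=0xbd, mem[0x17]=0x19

MEM[0x0e,0x07,0x02,0x17] = 38 68 bd 19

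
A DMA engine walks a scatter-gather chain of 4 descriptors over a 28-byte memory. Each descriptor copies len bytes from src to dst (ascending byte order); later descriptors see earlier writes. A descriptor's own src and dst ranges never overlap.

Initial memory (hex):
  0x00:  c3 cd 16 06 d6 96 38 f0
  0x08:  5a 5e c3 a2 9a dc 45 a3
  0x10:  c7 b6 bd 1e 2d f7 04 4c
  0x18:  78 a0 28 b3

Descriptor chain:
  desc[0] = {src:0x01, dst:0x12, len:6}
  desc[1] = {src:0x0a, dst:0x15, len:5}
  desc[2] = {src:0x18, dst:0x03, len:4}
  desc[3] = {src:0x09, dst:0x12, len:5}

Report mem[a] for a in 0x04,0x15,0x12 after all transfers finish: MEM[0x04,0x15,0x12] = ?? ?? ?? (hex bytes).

MEM[0x04,0x15,0x12] = 45 9a 5e

#0 dst[0x12+6] := {0xcd,0x16,0x06,0xd6,0x96,0x38}
#1 dst[0x15+5] := {0xc3,0xa2,0x9a,0xdc,0x45}
#2 dst[0x03+4] := {0xdc,0x45,0x28,0xb3}
#3 dst[0x12+5] := {0x5e,0xc3,0xa2,0x9a,0xdc}
query mem[0x04]=0x45, mem[0x15]=0x9a, mem[0x12]=0x5e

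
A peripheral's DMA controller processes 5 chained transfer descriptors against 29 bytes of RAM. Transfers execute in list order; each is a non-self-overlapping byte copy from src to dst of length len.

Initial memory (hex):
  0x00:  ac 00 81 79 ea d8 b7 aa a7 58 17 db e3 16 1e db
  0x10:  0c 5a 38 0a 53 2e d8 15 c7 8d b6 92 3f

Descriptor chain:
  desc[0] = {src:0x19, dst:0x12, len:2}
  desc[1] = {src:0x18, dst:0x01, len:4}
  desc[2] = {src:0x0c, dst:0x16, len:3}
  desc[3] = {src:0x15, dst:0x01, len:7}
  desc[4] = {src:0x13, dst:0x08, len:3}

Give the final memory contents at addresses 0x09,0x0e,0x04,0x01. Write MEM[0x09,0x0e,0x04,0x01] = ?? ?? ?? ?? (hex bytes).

MEM[0x09,0x0e,0x04,0x01] = 53 1e 1e 2e

D0: mem[0x12..0x13] <- [8d b6]
D1: mem[0x01..0x04] <- [c7 8d b6 92]
D2: mem[0x16..0x18] <- [e3 16 1e]
D3: mem[0x01..0x07] <- [2e e3 16 1e 8d b6 92]
D4: mem[0x08..0x0a] <- [b6 53 2e]
query mem[0x09]=0x53, mem[0x0e]=0x1e, mem[0x04]=0x1e, mem[0x01]=0x2e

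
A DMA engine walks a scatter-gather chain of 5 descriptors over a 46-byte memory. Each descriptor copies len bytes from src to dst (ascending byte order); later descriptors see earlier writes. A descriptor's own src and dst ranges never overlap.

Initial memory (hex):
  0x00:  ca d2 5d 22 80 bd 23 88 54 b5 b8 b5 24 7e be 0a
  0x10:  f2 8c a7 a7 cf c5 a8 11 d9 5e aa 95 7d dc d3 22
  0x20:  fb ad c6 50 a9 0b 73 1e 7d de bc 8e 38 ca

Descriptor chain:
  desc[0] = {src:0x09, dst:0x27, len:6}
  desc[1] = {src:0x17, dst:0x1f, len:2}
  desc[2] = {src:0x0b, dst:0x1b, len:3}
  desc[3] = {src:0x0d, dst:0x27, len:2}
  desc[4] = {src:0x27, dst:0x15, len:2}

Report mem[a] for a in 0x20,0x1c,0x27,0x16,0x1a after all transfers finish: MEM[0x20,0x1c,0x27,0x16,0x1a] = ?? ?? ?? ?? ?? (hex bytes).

MEM[0x20,0x1c,0x27,0x16,0x1a] = d9 24 7e be aa

[0] 0x09->0x27 len=6 : b5 b8 b5 24 7e be
[1] 0x17->0x1f len=2 : 11 d9
[2] 0x0b->0x1b len=3 : b5 24 7e
[3] 0x0d->0x27 len=2 : 7e be
[4] 0x27->0x15 len=2 : 7e be
query mem[0x20]=0xd9, mem[0x1c]=0x24, mem[0x27]=0x7e, mem[0x16]=0xbe, mem[0x1a]=0xaa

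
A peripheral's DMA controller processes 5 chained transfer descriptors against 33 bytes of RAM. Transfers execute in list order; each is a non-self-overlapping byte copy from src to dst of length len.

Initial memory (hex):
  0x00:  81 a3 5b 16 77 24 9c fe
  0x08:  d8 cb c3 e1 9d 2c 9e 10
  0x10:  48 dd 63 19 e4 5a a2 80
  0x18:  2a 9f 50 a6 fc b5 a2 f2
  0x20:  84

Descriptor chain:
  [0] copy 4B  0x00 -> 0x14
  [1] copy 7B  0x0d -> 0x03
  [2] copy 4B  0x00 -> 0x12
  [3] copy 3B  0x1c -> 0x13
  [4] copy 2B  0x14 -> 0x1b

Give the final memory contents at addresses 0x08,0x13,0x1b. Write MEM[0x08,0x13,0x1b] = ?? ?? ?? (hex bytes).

[0] 0x00->0x14 len=4 : 81 a3 5b 16
[1] 0x0d->0x03 len=7 : 2c 9e 10 48 dd 63 19
[2] 0x00->0x12 len=4 : 81 a3 5b 2c
[3] 0x1c->0x13 len=3 : fc b5 a2
[4] 0x14->0x1b len=2 : b5 a2
query mem[0x08]=0x63, mem[0x13]=0xfc, mem[0x1b]=0xb5

MEM[0x08,0x13,0x1b] = 63 fc b5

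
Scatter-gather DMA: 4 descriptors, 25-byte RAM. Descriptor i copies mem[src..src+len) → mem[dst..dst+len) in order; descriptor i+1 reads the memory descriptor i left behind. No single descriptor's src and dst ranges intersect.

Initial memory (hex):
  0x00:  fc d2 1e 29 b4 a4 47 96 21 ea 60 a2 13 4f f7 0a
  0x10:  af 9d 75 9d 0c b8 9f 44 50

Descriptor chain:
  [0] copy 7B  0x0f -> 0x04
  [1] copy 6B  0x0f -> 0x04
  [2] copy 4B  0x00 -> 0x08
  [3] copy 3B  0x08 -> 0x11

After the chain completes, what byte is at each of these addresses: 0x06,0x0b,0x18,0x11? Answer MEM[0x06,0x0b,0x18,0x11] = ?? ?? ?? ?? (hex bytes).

#0 dst[0x04+7] := {0x0a,0xaf,0x9d,0x75,0x9d,0x0c,0xb8}
#1 dst[0x04+6] := {0x0a,0xaf,0x9d,0x75,0x9d,0x0c}
#2 dst[0x08+4] := {0xfc,0xd2,0x1e,0x29}
#3 dst[0x11+3] := {0xfc,0xd2,0x1e}
query mem[0x06]=0x9d, mem[0x0b]=0x29, mem[0x18]=0x50, mem[0x11]=0xfc

MEM[0x06,0x0b,0x18,0x11] = 9d 29 50 fc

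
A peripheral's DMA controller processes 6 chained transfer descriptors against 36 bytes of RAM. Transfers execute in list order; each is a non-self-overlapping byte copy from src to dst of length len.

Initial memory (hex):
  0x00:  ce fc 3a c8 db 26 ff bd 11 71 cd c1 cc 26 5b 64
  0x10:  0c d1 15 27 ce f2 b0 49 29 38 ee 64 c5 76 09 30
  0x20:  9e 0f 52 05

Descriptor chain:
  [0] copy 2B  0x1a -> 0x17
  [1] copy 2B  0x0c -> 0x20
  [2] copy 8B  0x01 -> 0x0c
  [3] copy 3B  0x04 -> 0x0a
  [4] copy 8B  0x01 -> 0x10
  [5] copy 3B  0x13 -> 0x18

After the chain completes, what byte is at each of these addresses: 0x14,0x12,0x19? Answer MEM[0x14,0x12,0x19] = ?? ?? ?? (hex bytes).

[0] 0x1a->0x17 len=2 : ee 64
[1] 0x0c->0x20 len=2 : cc 26
[2] 0x01->0x0c len=8 : fc 3a c8 db 26 ff bd 11
[3] 0x04->0x0a len=3 : db 26 ff
[4] 0x01->0x10 len=8 : fc 3a c8 db 26 ff bd 11
[5] 0x13->0x18 len=3 : db 26 ff
query mem[0x14]=0x26, mem[0x12]=0xc8, mem[0x19]=0x26

MEM[0x14,0x12,0x19] = 26 c8 26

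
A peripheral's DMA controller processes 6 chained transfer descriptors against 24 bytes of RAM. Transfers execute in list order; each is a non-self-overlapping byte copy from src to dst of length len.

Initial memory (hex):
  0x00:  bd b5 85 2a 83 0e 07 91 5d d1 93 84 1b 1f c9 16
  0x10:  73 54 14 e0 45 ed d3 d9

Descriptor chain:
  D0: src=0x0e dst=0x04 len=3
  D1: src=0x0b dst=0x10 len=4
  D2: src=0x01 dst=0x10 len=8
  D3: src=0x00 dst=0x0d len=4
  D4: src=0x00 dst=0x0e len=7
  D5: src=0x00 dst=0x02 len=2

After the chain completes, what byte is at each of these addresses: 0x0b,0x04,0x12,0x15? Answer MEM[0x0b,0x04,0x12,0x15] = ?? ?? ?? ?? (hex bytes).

MEM[0x0b,0x04,0x12,0x15] = 84 c9 c9 73

D0: mem[0x04..0x06] <- [c9 16 73]
D1: mem[0x10..0x13] <- [84 1b 1f c9]
D2: mem[0x10..0x17] <- [b5 85 2a c9 16 73 91 5d]
D3: mem[0x0d..0x10] <- [bd b5 85 2a]
D4: mem[0x0e..0x14] <- [bd b5 85 2a c9 16 73]
D5: mem[0x02..0x03] <- [bd b5]
query mem[0x0b]=0x84, mem[0x04]=0xc9, mem[0x12]=0xc9, mem[0x15]=0x73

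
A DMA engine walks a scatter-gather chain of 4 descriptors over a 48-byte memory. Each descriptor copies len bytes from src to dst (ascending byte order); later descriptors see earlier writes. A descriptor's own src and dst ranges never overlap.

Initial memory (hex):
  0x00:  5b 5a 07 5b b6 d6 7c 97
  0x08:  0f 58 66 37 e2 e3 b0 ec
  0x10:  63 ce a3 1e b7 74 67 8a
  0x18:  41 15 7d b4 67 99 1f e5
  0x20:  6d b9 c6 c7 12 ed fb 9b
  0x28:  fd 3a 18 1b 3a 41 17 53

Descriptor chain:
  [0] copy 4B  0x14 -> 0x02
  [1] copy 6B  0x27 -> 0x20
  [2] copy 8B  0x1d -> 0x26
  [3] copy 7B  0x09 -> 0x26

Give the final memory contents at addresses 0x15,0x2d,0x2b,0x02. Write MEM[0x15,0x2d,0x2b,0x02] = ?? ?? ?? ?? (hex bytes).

MEM[0x15,0x2d,0x2b,0x02] = 74 1b b0 b7

D0: mem[0x02..0x05] <- [b7 74 67 8a]
D1: mem[0x20..0x25] <- [9b fd 3a 18 1b 3a]
D2: mem[0x26..0x2d] <- [99 1f e5 9b fd 3a 18 1b]
D3: mem[0x26..0x2c] <- [58 66 37 e2 e3 b0 ec]
query mem[0x15]=0x74, mem[0x2d]=0x1b, mem[0x2b]=0xb0, mem[0x02]=0xb7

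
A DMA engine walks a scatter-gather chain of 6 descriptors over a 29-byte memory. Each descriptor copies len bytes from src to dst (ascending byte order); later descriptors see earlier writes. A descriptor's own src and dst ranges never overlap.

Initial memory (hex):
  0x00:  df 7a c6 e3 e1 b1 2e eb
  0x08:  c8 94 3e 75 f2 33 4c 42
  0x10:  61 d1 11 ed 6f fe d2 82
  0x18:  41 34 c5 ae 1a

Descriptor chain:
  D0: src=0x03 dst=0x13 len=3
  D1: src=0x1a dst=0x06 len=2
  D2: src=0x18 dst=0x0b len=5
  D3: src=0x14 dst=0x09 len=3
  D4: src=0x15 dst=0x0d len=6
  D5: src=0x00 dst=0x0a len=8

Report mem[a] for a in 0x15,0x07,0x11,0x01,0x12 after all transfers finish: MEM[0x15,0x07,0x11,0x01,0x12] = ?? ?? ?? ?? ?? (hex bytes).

MEM[0x15,0x07,0x11,0x01,0x12] = b1 ae ae 7a c5

#0 dst[0x13+3] := {0xe3,0xe1,0xb1}
#1 dst[0x06+2] := {0xc5,0xae}
#2 dst[0x0b+5] := {0x41,0x34,0xc5,0xae,0x1a}
#3 dst[0x09+3] := {0xe1,0xb1,0xd2}
#4 dst[0x0d+6] := {0xb1,0xd2,0x82,0x41,0x34,0xc5}
#5 dst[0x0a+8] := {0xdf,0x7a,0xc6,0xe3,0xe1,0xb1,0xc5,0xae}
query mem[0x15]=0xb1, mem[0x07]=0xae, mem[0x11]=0xae, mem[0x01]=0x7a, mem[0x12]=0xc5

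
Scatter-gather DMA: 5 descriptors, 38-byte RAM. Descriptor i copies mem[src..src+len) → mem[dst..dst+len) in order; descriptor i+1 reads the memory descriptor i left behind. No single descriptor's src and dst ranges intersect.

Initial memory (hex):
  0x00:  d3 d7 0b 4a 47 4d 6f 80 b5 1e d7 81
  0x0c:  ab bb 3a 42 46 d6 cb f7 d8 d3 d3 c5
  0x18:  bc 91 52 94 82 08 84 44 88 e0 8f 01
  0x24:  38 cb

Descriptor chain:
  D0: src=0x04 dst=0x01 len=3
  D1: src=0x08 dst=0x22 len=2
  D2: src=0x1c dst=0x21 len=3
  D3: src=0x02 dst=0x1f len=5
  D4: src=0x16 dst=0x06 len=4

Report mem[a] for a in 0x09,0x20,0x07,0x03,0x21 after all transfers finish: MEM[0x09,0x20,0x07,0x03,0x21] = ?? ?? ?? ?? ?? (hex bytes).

MEM[0x09,0x20,0x07,0x03,0x21] = 91 6f c5 6f 47

D0: mem[0x01..0x03] <- [47 4d 6f]
D1: mem[0x22..0x23] <- [b5 1e]
D2: mem[0x21..0x23] <- [82 08 84]
D3: mem[0x1f..0x23] <- [4d 6f 47 4d 6f]
D4: mem[0x06..0x09] <- [d3 c5 bc 91]
query mem[0x09]=0x91, mem[0x20]=0x6f, mem[0x07]=0xc5, mem[0x03]=0x6f, mem[0x21]=0x47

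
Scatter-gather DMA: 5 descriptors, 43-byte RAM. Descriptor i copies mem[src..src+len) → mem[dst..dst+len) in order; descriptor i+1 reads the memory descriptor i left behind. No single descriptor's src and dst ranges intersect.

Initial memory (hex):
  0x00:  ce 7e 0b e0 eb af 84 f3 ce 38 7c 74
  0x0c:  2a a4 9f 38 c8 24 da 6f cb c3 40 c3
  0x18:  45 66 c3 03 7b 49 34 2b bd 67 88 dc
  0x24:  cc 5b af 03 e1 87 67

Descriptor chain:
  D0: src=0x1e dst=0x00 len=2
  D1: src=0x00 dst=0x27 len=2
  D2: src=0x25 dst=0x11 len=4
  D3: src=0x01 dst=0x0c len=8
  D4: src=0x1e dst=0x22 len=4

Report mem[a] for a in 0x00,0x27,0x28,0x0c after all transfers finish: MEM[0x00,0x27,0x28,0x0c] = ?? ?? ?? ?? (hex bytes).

#0 dst[0x00+2] := {0x34,0x2b}
#1 dst[0x27+2] := {0x34,0x2b}
#2 dst[0x11+4] := {0x5b,0xaf,0x34,0x2b}
#3 dst[0x0c+8] := {0x2b,0x0b,0xe0,0xeb,0xaf,0x84,0xf3,0xce}
#4 dst[0x22+4] := {0x34,0x2b,0xbd,0x67}
query mem[0x00]=0x34, mem[0x27]=0x34, mem[0x28]=0x2b, mem[0x0c]=0x2b

MEM[0x00,0x27,0x28,0x0c] = 34 34 2b 2b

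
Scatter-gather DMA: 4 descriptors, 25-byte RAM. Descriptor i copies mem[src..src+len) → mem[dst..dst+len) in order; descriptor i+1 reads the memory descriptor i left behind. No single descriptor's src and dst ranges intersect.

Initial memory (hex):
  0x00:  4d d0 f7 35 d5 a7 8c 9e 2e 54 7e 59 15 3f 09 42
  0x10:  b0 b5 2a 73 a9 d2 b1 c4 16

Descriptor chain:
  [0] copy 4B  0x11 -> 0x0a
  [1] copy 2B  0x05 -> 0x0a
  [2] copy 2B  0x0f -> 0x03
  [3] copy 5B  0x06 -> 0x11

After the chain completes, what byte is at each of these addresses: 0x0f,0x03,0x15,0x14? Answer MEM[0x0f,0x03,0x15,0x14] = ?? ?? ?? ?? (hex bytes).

MEM[0x0f,0x03,0x15,0x14] = 42 42 a7 54

D0: mem[0x0a..0x0d] <- [b5 2a 73 a9]
D1: mem[0x0a..0x0b] <- [a7 8c]
D2: mem[0x03..0x04] <- [42 b0]
D3: mem[0x11..0x15] <- [8c 9e 2e 54 a7]
query mem[0x0f]=0x42, mem[0x03]=0x42, mem[0x15]=0xa7, mem[0x14]=0x54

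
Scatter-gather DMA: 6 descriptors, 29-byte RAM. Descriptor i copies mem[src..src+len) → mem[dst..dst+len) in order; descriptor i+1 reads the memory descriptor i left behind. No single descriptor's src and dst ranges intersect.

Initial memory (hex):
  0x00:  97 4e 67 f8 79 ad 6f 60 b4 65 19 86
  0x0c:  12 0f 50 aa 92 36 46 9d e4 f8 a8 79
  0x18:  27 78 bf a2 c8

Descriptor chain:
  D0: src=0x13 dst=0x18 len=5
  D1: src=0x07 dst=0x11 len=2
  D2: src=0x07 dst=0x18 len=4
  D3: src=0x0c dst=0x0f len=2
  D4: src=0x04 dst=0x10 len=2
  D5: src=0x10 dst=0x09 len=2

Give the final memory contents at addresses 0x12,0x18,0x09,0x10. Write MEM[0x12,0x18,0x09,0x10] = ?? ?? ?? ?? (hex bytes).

MEM[0x12,0x18,0x09,0x10] = b4 60 79 79

[0] 0x13->0x18 len=5 : 9d e4 f8 a8 79
[1] 0x07->0x11 len=2 : 60 b4
[2] 0x07->0x18 len=4 : 60 b4 65 19
[3] 0x0c->0x0f len=2 : 12 0f
[4] 0x04->0x10 len=2 : 79 ad
[5] 0x10->0x09 len=2 : 79 ad
query mem[0x12]=0xb4, mem[0x18]=0x60, mem[0x09]=0x79, mem[0x10]=0x79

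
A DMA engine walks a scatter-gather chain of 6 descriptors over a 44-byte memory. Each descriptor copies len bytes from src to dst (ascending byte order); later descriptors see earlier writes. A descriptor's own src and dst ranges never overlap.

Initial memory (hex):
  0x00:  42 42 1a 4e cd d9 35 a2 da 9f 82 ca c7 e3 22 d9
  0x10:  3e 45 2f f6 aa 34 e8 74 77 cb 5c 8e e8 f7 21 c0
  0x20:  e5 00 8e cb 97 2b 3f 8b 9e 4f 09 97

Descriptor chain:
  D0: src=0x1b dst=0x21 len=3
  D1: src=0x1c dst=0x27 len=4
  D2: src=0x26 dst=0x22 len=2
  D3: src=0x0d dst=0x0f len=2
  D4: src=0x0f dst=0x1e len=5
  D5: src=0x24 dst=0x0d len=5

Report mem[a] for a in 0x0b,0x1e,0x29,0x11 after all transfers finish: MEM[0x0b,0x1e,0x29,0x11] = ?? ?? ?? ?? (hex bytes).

MEM[0x0b,0x1e,0x29,0x11] = ca e3 21 f7

  after D0: wrote 3B at 0x21 = 8ee8f7
  after D1: wrote 4B at 0x27 = e8f721c0
  after D2: wrote 2B at 0x22 = 3fe8
  after D3: wrote 2B at 0x0f = e322
  after D4: wrote 5B at 0x1e = e322452ff6
  after D5: wrote 5B at 0x0d = 972b3fe8f7
query mem[0x0b]=0xca, mem[0x1e]=0xe3, mem[0x29]=0x21, mem[0x11]=0xf7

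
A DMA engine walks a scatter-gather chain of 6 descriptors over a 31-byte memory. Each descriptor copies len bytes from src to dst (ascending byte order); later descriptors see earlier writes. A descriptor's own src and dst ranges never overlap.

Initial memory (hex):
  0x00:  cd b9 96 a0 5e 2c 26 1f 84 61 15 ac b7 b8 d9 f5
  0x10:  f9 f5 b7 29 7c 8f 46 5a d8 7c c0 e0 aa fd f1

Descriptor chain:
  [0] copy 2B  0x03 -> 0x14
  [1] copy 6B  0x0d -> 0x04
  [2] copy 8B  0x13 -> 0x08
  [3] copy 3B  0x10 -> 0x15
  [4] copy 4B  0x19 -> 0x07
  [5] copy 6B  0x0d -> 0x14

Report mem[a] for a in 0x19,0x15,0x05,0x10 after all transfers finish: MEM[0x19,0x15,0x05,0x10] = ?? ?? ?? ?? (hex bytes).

  after D0: wrote 2B at 0x14 = a05e
  after D1: wrote 6B at 0x04 = b8d9f5f9f5b7
  after D2: wrote 8B at 0x08 = 29a05e465ad87cc0
  after D3: wrote 3B at 0x15 = f9f5b7
  after D4: wrote 4B at 0x07 = 7cc0e0aa
  after D5: wrote 6B at 0x14 = d87cc0f9f5b7
query mem[0x19]=0xb7, mem[0x15]=0x7c, mem[0x05]=0xd9, mem[0x10]=0xf9

MEM[0x19,0x15,0x05,0x10] = b7 7c d9 f9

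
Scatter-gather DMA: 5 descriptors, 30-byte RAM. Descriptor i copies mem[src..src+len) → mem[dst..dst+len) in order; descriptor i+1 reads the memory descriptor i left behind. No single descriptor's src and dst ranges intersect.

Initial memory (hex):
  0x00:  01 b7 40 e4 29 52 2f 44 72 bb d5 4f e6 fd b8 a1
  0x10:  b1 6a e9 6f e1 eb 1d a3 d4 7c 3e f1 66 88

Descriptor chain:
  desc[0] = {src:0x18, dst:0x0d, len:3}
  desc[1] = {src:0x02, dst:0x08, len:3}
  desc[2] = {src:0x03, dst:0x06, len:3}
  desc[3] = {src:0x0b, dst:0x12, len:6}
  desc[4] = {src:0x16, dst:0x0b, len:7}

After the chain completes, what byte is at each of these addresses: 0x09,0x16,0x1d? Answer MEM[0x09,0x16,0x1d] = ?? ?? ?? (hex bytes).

D0: mem[0x0d..0x0f] <- [d4 7c 3e]
D1: mem[0x08..0x0a] <- [40 e4 29]
D2: mem[0x06..0x08] <- [e4 29 52]
D3: mem[0x12..0x17] <- [4f e6 d4 7c 3e b1]
D4: mem[0x0b..0x11] <- [3e b1 d4 7c 3e f1 66]
query mem[0x09]=0xe4, mem[0x16]=0x3e, mem[0x1d]=0x88

MEM[0x09,0x16,0x1d] = e4 3e 88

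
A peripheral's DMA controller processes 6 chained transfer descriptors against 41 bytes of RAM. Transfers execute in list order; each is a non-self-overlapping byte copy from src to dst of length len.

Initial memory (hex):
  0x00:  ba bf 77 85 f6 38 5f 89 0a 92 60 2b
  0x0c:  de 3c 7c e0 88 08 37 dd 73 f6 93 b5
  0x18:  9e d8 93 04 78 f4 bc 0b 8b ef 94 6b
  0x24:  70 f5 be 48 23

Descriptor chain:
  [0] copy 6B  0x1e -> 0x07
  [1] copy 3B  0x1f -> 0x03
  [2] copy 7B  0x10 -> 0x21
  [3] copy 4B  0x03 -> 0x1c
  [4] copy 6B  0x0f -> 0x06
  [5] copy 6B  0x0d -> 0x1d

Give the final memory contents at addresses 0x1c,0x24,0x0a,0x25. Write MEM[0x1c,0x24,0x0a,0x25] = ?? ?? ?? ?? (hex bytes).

MEM[0x1c,0x24,0x0a,0x25] = 0b dd dd 73

D0: mem[0x07..0x0c] <- [bc 0b 8b ef 94 6b]
D1: mem[0x03..0x05] <- [0b 8b ef]
D2: mem[0x21..0x27] <- [88 08 37 dd 73 f6 93]
D3: mem[0x1c..0x1f] <- [0b 8b ef 5f]
D4: mem[0x06..0x0b] <- [e0 88 08 37 dd 73]
D5: mem[0x1d..0x22] <- [3c 7c e0 88 08 37]
query mem[0x1c]=0x0b, mem[0x24]=0xdd, mem[0x0a]=0xdd, mem[0x25]=0x73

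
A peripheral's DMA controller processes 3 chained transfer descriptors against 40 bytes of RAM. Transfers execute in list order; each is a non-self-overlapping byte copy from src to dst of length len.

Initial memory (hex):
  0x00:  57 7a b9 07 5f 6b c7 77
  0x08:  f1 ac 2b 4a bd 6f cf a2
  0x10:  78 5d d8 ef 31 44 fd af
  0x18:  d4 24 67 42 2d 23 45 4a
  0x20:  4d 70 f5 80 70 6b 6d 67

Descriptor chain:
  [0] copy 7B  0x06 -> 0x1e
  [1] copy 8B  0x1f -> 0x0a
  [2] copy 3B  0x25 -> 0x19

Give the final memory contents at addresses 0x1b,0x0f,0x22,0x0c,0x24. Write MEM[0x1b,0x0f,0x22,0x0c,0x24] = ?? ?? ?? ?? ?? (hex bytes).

D0: mem[0x1e..0x24] <- [c7 77 f1 ac 2b 4a bd]
D1: mem[0x0a..0x11] <- [77 f1 ac 2b 4a bd 6b 6d]
D2: mem[0x19..0x1b] <- [6b 6d 67]
query mem[0x1b]=0x67, mem[0x0f]=0xbd, mem[0x22]=0x2b, mem[0x0c]=0xac, mem[0x24]=0xbd

MEM[0x1b,0x0f,0x22,0x0c,0x24] = 67 bd 2b ac bd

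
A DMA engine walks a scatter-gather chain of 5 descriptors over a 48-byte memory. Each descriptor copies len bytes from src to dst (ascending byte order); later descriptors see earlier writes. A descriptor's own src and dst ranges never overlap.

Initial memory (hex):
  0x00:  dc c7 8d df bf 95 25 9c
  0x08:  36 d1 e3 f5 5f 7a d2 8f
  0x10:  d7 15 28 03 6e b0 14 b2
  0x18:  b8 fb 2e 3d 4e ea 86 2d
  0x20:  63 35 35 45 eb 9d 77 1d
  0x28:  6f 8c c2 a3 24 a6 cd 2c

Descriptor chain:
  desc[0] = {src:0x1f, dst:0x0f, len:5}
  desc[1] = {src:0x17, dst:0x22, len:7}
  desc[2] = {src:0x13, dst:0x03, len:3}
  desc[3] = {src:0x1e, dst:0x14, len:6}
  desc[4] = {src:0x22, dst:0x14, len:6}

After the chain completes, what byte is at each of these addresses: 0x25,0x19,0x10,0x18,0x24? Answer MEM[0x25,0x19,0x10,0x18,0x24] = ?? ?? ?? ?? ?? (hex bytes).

#0 dst[0x0f+5] := {0x2d,0x63,0x35,0x35,0x45}
#1 dst[0x22+7] := {0xb2,0xb8,0xfb,0x2e,0x3d,0x4e,0xea}
#2 dst[0x03+3] := {0x45,0x6e,0xb0}
#3 dst[0x14+6] := {0x86,0x2d,0x63,0x35,0xb2,0xb8}
#4 dst[0x14+6] := {0xb2,0xb8,0xfb,0x2e,0x3d,0x4e}
query mem[0x25]=0x2e, mem[0x19]=0x4e, mem[0x10]=0x63, mem[0x18]=0x3d, mem[0x24]=0xfb

MEM[0x25,0x19,0x10,0x18,0x24] = 2e 4e 63 3d fb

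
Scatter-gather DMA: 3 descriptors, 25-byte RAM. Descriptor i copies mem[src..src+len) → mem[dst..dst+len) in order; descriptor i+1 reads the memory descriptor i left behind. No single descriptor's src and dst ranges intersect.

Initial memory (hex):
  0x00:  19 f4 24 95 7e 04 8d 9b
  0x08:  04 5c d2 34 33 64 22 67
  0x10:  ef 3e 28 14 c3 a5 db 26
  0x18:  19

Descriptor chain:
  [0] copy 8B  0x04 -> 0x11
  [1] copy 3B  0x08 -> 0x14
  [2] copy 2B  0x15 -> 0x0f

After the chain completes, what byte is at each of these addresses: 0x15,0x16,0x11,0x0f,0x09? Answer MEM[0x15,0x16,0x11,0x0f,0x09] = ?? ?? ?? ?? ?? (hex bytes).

#0 dst[0x11+8] := {0x7e,0x04,0x8d,0x9b,0x04,0x5c,0xd2,0x34}
#1 dst[0x14+3] := {0x04,0x5c,0xd2}
#2 dst[0x0f+2] := {0x5c,0xd2}
query mem[0x15]=0x5c, mem[0x16]=0xd2, mem[0x11]=0x7e, mem[0x0f]=0x5c, mem[0x09]=0x5c

MEM[0x15,0x16,0x11,0x0f,0x09] = 5c d2 7e 5c 5c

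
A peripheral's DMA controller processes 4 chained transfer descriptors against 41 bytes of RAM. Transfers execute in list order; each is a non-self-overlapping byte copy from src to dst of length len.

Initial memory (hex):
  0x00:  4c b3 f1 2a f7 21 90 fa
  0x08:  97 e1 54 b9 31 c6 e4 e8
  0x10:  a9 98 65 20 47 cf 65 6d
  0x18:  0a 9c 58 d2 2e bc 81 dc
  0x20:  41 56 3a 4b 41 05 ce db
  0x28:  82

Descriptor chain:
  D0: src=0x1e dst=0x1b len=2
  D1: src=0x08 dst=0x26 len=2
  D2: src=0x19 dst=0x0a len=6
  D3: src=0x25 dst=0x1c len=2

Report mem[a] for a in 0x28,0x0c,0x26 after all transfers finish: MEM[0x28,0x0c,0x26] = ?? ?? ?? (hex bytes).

MEM[0x28,0x0c,0x26] = 82 81 97

[0] 0x1e->0x1b len=2 : 81 dc
[1] 0x08->0x26 len=2 : 97 e1
[2] 0x19->0x0a len=6 : 9c 58 81 dc bc 81
[3] 0x25->0x1c len=2 : 05 97
query mem[0x28]=0x82, mem[0x0c]=0x81, mem[0x26]=0x97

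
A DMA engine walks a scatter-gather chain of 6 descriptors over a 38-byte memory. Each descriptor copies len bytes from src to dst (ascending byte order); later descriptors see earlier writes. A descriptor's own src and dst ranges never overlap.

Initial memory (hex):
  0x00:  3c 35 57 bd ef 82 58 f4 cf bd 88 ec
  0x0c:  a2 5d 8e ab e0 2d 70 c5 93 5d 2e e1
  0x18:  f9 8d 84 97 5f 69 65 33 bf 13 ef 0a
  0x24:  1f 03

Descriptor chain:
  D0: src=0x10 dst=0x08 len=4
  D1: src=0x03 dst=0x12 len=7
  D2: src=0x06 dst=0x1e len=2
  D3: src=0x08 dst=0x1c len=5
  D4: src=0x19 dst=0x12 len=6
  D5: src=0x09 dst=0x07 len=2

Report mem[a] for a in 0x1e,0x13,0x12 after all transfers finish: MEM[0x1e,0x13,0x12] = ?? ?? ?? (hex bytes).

  after D0: wrote 4B at 0x08 = e02d70c5
  after D1: wrote 7B at 0x12 = bdef8258f4e02d
  after D2: wrote 2B at 0x1e = 58f4
  after D3: wrote 5B at 0x1c = e02d70c5a2
  after D4: wrote 6B at 0x12 = 8d8497e02d70
  after D5: wrote 2B at 0x07 = 2d70
query mem[0x1e]=0x70, mem[0x13]=0x84, mem[0x12]=0x8d

MEM[0x1e,0x13,0x12] = 70 84 8d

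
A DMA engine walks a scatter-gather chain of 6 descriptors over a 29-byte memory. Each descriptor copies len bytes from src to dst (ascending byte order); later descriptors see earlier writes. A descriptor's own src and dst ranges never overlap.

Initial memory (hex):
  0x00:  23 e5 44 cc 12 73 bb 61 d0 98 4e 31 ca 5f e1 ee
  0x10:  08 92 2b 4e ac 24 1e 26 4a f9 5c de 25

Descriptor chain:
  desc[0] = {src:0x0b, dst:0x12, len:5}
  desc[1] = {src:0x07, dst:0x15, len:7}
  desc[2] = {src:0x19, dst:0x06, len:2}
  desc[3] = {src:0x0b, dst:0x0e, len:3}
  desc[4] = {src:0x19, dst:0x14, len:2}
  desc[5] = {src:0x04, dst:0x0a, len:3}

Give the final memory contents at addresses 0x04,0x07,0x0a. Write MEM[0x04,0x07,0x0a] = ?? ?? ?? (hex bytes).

#0 dst[0x12+5] := {0x31,0xca,0x5f,0xe1,0xee}
#1 dst[0x15+7] := {0x61,0xd0,0x98,0x4e,0x31,0xca,0x5f}
#2 dst[0x06+2] := {0x31,0xca}
#3 dst[0x0e+3] := {0x31,0xca,0x5f}
#4 dst[0x14+2] := {0x31,0xca}
#5 dst[0x0a+3] := {0x12,0x73,0x31}
query mem[0x04]=0x12, mem[0x07]=0xca, mem[0x0a]=0x12

MEM[0x04,0x07,0x0a] = 12 ca 12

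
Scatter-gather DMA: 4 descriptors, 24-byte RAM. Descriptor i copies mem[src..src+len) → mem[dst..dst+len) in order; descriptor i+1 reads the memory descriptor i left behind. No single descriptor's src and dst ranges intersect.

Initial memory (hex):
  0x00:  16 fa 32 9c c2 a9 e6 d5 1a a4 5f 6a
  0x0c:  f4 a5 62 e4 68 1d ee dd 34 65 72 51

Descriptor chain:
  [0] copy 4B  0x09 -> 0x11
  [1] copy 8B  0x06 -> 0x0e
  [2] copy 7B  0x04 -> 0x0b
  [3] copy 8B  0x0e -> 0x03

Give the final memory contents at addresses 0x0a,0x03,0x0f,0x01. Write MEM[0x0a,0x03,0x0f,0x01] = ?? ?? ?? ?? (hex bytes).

MEM[0x0a,0x03,0x0f,0x01] = a5 d5 1a fa

  after D0: wrote 4B at 0x11 = a45f6af4
  after D1: wrote 8B at 0x0e = e6d51aa45f6af4a5
  after D2: wrote 7B at 0x0b = c2a9e6d51aa45f
  after D3: wrote 8B at 0x03 = d51aa45f5f6af4a5
query mem[0x0a]=0xa5, mem[0x03]=0xd5, mem[0x0f]=0x1a, mem[0x01]=0xfa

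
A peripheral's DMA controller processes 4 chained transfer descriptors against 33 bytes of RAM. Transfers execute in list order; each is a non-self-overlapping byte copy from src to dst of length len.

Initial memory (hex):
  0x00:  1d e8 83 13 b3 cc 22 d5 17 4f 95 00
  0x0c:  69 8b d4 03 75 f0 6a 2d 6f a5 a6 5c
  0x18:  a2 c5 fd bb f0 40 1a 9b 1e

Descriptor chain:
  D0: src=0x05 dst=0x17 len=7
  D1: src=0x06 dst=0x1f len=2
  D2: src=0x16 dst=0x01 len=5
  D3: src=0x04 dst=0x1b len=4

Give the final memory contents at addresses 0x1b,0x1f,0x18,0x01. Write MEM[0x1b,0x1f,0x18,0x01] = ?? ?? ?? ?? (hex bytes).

#0 dst[0x17+7] := {0xcc,0x22,0xd5,0x17,0x4f,0x95,0x00}
#1 dst[0x1f+2] := {0x22,0xd5}
#2 dst[0x01+5] := {0xa6,0xcc,0x22,0xd5,0x17}
#3 dst[0x1b+4] := {0xd5,0x17,0x22,0xd5}
query mem[0x1b]=0xd5, mem[0x1f]=0x22, mem[0x18]=0x22, mem[0x01]=0xa6

MEM[0x1b,0x1f,0x18,0x01] = d5 22 22 a6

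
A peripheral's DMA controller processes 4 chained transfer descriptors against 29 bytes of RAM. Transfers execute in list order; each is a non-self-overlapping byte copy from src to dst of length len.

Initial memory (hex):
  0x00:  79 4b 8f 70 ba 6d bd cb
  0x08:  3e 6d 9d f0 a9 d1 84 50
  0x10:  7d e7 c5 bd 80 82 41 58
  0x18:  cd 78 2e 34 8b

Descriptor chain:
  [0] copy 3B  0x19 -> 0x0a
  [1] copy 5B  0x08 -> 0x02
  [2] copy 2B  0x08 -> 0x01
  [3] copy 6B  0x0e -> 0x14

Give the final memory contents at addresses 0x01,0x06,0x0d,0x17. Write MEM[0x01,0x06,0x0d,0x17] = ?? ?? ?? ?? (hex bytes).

MEM[0x01,0x06,0x0d,0x17] = 3e 34 d1 e7

D0: mem[0x0a..0x0c] <- [78 2e 34]
D1: mem[0x02..0x06] <- [3e 6d 78 2e 34]
D2: mem[0x01..0x02] <- [3e 6d]
D3: mem[0x14..0x19] <- [84 50 7d e7 c5 bd]
query mem[0x01]=0x3e, mem[0x06]=0x34, mem[0x0d]=0xd1, mem[0x17]=0xe7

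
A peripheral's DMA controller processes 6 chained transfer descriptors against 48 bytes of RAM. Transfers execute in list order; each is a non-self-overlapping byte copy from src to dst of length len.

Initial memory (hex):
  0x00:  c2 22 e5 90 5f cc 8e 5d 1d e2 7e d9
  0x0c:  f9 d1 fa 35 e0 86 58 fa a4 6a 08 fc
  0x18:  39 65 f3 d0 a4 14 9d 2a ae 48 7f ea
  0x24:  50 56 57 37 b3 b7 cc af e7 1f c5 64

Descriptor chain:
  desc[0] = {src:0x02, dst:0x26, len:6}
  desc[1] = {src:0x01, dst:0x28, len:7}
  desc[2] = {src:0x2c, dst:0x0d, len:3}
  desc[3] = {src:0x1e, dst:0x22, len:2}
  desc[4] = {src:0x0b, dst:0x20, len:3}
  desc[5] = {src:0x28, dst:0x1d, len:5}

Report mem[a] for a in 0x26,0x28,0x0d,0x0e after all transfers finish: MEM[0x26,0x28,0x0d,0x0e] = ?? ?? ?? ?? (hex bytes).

MEM[0x26,0x28,0x0d,0x0e] = e5 22 cc 8e

[0] 0x02->0x26 len=6 : e5 90 5f cc 8e 5d
[1] 0x01->0x28 len=7 : 22 e5 90 5f cc 8e 5d
[2] 0x2c->0x0d len=3 : cc 8e 5d
[3] 0x1e->0x22 len=2 : 9d 2a
[4] 0x0b->0x20 len=3 : d9 f9 cc
[5] 0x28->0x1d len=5 : 22 e5 90 5f cc
query mem[0x26]=0xe5, mem[0x28]=0x22, mem[0x0d]=0xcc, mem[0x0e]=0x8e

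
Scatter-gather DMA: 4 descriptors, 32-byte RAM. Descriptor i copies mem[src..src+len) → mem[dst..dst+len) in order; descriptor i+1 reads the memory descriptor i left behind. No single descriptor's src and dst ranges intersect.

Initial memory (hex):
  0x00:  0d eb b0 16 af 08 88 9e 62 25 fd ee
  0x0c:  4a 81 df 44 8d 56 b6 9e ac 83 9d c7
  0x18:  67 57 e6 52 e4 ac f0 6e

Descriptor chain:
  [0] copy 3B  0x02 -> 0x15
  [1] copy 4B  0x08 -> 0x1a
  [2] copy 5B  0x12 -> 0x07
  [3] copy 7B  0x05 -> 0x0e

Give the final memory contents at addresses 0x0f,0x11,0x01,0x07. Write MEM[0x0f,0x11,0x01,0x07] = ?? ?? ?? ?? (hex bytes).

MEM[0x0f,0x11,0x01,0x07] = 88 9e eb b6

  after D0: wrote 3B at 0x15 = b016af
  after D1: wrote 4B at 0x1a = 6225fdee
  after D2: wrote 5B at 0x07 = b69eacb016
  after D3: wrote 7B at 0x0e = 0888b69eacb016
query mem[0x0f]=0x88, mem[0x11]=0x9e, mem[0x01]=0xeb, mem[0x07]=0xb6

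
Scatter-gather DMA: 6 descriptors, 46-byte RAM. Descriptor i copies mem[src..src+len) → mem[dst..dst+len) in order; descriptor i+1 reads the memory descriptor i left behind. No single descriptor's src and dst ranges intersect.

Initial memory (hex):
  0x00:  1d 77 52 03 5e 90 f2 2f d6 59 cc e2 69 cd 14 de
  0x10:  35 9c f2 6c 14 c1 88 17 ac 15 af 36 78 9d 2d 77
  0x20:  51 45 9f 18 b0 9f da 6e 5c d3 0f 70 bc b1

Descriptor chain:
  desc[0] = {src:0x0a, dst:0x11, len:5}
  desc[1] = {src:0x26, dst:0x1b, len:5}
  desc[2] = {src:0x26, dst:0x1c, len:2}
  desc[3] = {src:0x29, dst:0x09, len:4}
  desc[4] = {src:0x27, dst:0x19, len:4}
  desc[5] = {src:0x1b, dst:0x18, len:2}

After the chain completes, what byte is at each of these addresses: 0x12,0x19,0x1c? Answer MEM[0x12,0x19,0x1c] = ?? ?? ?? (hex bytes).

MEM[0x12,0x19,0x1c] = e2 0f 0f

  after D0: wrote 5B at 0x11 = cce269cd14
  after D1: wrote 5B at 0x1b = da6e5cd30f
  after D2: wrote 2B at 0x1c = da6e
  after D3: wrote 4B at 0x09 = d30f70bc
  after D4: wrote 4B at 0x19 = 6e5cd30f
  after D5: wrote 2B at 0x18 = d30f
query mem[0x12]=0xe2, mem[0x19]=0x0f, mem[0x1c]=0x0f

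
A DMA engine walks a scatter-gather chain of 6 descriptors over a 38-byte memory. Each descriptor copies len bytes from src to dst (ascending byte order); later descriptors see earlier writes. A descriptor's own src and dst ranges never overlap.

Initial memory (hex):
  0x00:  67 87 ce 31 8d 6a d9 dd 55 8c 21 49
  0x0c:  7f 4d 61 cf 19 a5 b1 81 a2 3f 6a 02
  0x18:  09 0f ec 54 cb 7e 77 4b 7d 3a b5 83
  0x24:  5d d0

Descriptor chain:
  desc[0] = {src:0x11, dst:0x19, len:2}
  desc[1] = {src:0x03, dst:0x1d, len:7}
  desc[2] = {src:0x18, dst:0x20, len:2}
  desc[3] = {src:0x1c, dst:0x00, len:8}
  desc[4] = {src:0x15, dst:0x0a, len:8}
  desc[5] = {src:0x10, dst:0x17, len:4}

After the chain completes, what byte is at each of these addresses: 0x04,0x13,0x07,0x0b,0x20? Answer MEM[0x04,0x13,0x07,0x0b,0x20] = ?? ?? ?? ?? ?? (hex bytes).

MEM[0x04,0x13,0x07,0x0b,0x20] = 09 81 8c 6a 09

[0] 0x11->0x19 len=2 : a5 b1
[1] 0x03->0x1d len=7 : 31 8d 6a d9 dd 55 8c
[2] 0x18->0x20 len=2 : 09 a5
[3] 0x1c->0x00 len=8 : cb 31 8d 6a 09 a5 55 8c
[4] 0x15->0x0a len=8 : 3f 6a 02 09 a5 b1 54 cb
[5] 0x10->0x17 len=4 : 54 cb b1 81
query mem[0x04]=0x09, mem[0x13]=0x81, mem[0x07]=0x8c, mem[0x0b]=0x6a, mem[0x20]=0x09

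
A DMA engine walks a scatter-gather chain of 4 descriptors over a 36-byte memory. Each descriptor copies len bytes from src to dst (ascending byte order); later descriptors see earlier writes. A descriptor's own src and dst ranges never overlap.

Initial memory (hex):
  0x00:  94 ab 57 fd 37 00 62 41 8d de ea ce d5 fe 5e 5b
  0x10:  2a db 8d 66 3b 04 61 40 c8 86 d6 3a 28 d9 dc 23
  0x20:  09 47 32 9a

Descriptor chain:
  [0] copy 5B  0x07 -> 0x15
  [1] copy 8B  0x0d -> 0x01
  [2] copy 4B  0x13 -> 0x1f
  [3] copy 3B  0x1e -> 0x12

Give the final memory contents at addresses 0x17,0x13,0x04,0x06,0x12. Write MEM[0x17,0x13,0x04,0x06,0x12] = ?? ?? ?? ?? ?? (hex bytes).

MEM[0x17,0x13,0x04,0x06,0x12] = de 66 2a 8d dc

[0] 0x07->0x15 len=5 : 41 8d de ea ce
[1] 0x0d->0x01 len=8 : fe 5e 5b 2a db 8d 66 3b
[2] 0x13->0x1f len=4 : 66 3b 41 8d
[3] 0x1e->0x12 len=3 : dc 66 3b
query mem[0x17]=0xde, mem[0x13]=0x66, mem[0x04]=0x2a, mem[0x06]=0x8d, mem[0x12]=0xdc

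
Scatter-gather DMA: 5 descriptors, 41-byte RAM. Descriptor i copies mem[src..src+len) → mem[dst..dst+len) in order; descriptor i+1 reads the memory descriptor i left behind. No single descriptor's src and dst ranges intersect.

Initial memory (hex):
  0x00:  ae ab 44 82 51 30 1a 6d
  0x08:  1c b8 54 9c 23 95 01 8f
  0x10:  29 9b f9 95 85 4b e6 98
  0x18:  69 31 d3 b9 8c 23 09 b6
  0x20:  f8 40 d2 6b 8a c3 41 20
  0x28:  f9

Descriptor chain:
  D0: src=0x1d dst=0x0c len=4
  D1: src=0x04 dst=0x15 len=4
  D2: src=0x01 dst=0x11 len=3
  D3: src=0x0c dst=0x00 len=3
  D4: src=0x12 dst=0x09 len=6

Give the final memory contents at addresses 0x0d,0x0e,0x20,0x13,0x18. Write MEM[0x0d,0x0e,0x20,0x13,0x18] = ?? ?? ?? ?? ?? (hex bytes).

MEM[0x0d,0x0e,0x20,0x13,0x18] = 30 1a f8 82 6d

[0] 0x1d->0x0c len=4 : 23 09 b6 f8
[1] 0x04->0x15 len=4 : 51 30 1a 6d
[2] 0x01->0x11 len=3 : ab 44 82
[3] 0x0c->0x00 len=3 : 23 09 b6
[4] 0x12->0x09 len=6 : 44 82 85 51 30 1a
query mem[0x0d]=0x30, mem[0x0e]=0x1a, mem[0x20]=0xf8, mem[0x13]=0x82, mem[0x18]=0x6d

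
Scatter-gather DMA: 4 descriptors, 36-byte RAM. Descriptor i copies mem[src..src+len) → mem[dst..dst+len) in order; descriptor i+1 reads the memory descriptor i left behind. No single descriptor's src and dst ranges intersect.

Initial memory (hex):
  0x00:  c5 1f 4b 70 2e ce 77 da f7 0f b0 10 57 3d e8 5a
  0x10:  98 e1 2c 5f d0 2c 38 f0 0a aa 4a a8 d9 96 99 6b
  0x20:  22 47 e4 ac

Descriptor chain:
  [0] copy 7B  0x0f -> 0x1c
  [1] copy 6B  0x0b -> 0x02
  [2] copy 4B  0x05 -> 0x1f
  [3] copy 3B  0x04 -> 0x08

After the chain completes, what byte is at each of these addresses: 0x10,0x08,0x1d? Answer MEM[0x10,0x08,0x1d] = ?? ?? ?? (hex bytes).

MEM[0x10,0x08,0x1d] = 98 3d 98

D0: mem[0x1c..0x22] <- [5a 98 e1 2c 5f d0 2c]
D1: mem[0x02..0x07] <- [10 57 3d e8 5a 98]
D2: mem[0x1f..0x22] <- [e8 5a 98 f7]
D3: mem[0x08..0x0a] <- [3d e8 5a]
query mem[0x10]=0x98, mem[0x08]=0x3d, mem[0x1d]=0x98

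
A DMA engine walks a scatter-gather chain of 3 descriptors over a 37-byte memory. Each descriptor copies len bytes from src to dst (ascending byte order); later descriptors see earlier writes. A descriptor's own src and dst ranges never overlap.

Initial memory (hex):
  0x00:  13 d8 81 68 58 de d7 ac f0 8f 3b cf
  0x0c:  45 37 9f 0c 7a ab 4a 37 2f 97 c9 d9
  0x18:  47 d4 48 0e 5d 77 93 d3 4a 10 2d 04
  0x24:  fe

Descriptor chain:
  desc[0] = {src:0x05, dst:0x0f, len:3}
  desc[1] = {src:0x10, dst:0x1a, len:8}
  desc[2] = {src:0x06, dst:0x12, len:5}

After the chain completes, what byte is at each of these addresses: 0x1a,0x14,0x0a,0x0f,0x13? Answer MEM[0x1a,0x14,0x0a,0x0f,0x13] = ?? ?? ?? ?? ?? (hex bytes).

MEM[0x1a,0x14,0x0a,0x0f,0x13] = d7 f0 3b de ac

#0 dst[0x0f+3] := {0xde,0xd7,0xac}
#1 dst[0x1a+8] := {0xd7,0xac,0x4a,0x37,0x2f,0x97,0xc9,0xd9}
#2 dst[0x12+5] := {0xd7,0xac,0xf0,0x8f,0x3b}
query mem[0x1a]=0xd7, mem[0x14]=0xf0, mem[0x0a]=0x3b, mem[0x0f]=0xde, mem[0x13]=0xac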